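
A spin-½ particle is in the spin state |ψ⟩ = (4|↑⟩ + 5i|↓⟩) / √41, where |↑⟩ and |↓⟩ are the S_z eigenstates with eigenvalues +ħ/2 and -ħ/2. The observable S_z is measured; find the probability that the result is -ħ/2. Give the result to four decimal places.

The -ħ/2 outcome corresponds to |↓⟩. Its amplitude in |ψ⟩ is 5i/√41.
P = |5i|² / 41 = 25/41.

0.6098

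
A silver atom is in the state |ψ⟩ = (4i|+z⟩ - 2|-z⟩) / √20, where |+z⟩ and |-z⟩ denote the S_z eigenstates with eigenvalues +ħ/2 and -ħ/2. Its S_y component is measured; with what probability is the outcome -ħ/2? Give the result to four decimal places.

|-y⟩ = (|+z⟩ - i|-z⟩)/√2, so ⟨-y|ψ⟩ = (2i) / (√2·√20).
P = |2i|² / 40 = 4/40.

0.1000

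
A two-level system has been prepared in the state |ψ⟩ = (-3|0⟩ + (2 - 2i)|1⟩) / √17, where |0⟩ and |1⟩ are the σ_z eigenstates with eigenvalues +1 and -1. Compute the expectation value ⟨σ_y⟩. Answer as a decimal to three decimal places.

⟨σ_y⟩ = 2 Im(a* b)/(|a|²+|b|²) with a = -3, b = (2 - 2i).
a* b = (-6 + 6i), so ⟨σ_y⟩ = 12/17.

0.706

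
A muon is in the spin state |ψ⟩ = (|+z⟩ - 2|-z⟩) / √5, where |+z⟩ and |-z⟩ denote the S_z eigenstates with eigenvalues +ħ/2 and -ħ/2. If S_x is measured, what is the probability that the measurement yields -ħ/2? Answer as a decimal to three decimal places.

0.900

|-x⟩ = (|+z⟩ - |-z⟩)/√2, so ⟨-x|ψ⟩ = (3) / (√2·√5).
P = |3|² / 10 = 9/10.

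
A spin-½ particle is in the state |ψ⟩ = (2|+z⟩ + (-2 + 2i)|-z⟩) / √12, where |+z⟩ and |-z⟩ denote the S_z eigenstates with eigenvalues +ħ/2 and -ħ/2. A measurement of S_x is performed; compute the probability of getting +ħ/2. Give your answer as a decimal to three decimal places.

0.167

|+x⟩ = (|+z⟩ + |-z⟩)/√2, so ⟨+x|ψ⟩ = (2i) / (√2·√12).
P = |2i|² / 24 = 4/24.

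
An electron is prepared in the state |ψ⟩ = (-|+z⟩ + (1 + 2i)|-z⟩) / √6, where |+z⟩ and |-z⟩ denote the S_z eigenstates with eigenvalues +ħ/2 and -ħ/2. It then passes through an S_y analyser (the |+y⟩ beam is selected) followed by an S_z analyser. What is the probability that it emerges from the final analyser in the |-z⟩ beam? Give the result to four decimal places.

0.0833

First analyser (S_y): P(|+y⟩) = |⟨+y|ψ⟩|² = 2/12.
After stage 1 the state is |+y⟩; P(|-z⟩) = |⟨-z|+y⟩|² = 1/2.
Joint probability = 2/12 × 1/2 = 0.0833.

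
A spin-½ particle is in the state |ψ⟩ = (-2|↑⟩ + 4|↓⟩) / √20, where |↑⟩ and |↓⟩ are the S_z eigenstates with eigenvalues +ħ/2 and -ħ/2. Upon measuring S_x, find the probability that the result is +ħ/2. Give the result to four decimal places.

|+x⟩ = (|↑⟩ + |↓⟩)/√2, so ⟨+x|ψ⟩ = (2) / (√2·√20).
P = |2|² / 40 = 4/40.

0.1000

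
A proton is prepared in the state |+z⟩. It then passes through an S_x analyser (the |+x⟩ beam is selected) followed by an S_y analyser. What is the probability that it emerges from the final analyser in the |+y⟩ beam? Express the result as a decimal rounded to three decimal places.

First analyser (S_x): from |+z⟩, P(|+x⟩) = 1/2.
After stage 1 the state is |+x⟩; P(|+y⟩) = |⟨+y|+x⟩|² = 1/2.
Joint probability = 1/2 × 1/2 = 0.250.

0.250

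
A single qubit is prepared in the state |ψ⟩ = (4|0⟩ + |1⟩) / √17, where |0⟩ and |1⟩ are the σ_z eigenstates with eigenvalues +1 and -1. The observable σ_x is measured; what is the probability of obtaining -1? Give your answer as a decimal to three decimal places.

|-x⟩ = (|0⟩ - |1⟩)/√2, so ⟨-x|ψ⟩ = (3) / (√2·√17).
P = |3|² / 34 = 9/34.

0.265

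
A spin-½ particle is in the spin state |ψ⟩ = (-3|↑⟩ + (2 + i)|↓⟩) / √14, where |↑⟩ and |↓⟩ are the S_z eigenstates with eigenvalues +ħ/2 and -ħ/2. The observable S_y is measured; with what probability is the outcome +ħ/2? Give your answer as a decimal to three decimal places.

0.286

|+y⟩ = (|↑⟩ + i|↓⟩)/√2, so ⟨+y|ψ⟩ = (-2 - 2i) / (√2·√14).
P = |-2 - 2i|² / 28 = 8/28.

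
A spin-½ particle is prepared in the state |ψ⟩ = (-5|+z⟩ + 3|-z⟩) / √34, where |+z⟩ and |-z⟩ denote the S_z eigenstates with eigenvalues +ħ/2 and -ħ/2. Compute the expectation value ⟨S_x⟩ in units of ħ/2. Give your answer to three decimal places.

-0.882

⟨σ_x⟩ = 2 Re(a* b)/(|a|²+|b|²) with a = -5, b = 3.
a* b = -15, so ⟨σ_x⟩ = -30/34.
⟨S_x⟩ = (ħ/2)·⟨σ_x⟩.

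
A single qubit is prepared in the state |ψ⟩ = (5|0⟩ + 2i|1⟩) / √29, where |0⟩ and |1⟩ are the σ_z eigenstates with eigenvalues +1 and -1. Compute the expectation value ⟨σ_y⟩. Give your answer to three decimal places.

0.690

⟨σ_y⟩ = 2 Im(a* b)/(|a|²+|b|²) with a = 5, b = 2i.
a* b = 10i, so ⟨σ_y⟩ = 20/29.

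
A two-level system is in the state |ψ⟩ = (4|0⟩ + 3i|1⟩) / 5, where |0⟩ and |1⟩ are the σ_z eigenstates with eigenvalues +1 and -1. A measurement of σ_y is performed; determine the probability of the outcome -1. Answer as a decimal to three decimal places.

0.020

|-y⟩ = (|0⟩ - i|1⟩)/√2, so ⟨-y|ψ⟩ = (1) / (√2·5).
P = |1|² / 50 = 1/50.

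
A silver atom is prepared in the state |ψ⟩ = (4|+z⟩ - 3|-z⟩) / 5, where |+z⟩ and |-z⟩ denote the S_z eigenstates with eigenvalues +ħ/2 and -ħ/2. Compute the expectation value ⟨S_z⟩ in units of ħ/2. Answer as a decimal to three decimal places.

⟨σ_z⟩ = |a|² - |b|² divided by |a|²+|b|², with a, b the |+z⟩, |-z⟩ amplitudes.
= (16 - 9)/25 = 7/25.
⟨S_z⟩ = (ħ/2)·⟨σ_z⟩.

0.280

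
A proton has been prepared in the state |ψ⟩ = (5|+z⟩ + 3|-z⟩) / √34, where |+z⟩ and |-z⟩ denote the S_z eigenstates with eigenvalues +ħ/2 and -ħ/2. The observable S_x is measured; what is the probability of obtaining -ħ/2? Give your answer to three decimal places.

|-x⟩ = (|+z⟩ - |-z⟩)/√2, so ⟨-x|ψ⟩ = (2) / (√2·√34).
P = |2|² / 68 = 4/68.

0.059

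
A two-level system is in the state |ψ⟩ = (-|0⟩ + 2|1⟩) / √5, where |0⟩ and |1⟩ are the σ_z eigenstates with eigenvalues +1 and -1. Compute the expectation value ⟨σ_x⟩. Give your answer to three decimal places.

-0.800

⟨σ_x⟩ = 2 Re(a* b)/(|a|²+|b|²) with a = -1, b = 2.
a* b = -2, so ⟨σ_x⟩ = -4/5.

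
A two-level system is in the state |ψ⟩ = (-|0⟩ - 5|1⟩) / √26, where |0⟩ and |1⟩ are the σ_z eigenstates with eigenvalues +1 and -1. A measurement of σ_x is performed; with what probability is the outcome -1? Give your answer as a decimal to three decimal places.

0.308

|-x⟩ = (|0⟩ - |1⟩)/√2, so ⟨-x|ψ⟩ = (4) / (√2·√26).
P = |4|² / 52 = 16/52.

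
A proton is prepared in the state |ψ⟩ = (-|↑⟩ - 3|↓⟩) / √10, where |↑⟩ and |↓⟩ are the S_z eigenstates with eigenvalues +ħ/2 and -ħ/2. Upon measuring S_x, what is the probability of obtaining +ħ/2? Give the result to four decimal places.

0.8000

|+x⟩ = (|↑⟩ + |↓⟩)/√2, so ⟨+x|ψ⟩ = (-4) / (√2·√10).
P = |-4|² / 20 = 16/20.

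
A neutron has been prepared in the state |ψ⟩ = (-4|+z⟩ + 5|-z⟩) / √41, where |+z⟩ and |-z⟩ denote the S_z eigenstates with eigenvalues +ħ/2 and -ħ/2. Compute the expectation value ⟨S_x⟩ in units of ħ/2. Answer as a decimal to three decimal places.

-0.976

⟨σ_x⟩ = 2 Re(a* b)/(|a|²+|b|²) with a = -4, b = 5.
a* b = -20, so ⟨σ_x⟩ = -40/41.
⟨S_x⟩ = (ħ/2)·⟨σ_x⟩.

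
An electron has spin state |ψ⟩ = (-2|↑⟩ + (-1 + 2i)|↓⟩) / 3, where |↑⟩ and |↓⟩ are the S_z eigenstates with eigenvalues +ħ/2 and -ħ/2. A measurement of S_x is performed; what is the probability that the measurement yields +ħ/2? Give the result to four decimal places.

0.7222

|+x⟩ = (|↑⟩ + |↓⟩)/√2, so ⟨+x|ψ⟩ = (-3 + 2i) / (√2·3).
P = |-3 + 2i|² / 18 = 13/18.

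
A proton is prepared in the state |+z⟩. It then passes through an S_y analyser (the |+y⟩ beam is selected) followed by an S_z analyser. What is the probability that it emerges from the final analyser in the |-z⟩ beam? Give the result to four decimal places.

0.2500

First analyser (S_y): from |+z⟩, P(|+y⟩) = 1/2.
After stage 1 the state is |+y⟩; P(|-z⟩) = |⟨-z|+y⟩|² = 1/2.
Joint probability = 1/2 × 1/2 = 0.2500.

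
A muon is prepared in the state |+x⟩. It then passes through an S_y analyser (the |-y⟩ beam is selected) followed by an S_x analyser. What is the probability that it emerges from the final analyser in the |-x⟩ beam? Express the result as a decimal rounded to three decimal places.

0.250

First analyser (S_y): from |+x⟩, P(|-y⟩) = 1/2.
After stage 1 the state is |-y⟩; P(|-x⟩) = |⟨-x|-y⟩|² = 1/2.
Joint probability = 1/2 × 1/2 = 0.250.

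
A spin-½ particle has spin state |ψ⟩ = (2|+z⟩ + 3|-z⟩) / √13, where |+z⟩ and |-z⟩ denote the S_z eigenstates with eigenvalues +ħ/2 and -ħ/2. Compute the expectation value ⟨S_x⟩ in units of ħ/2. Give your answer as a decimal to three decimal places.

0.923

⟨σ_x⟩ = 2 Re(a* b)/(|a|²+|b|²) with a = 2, b = 3.
a* b = 6, so ⟨σ_x⟩ = 12/13.
⟨S_x⟩ = (ħ/2)·⟨σ_x⟩.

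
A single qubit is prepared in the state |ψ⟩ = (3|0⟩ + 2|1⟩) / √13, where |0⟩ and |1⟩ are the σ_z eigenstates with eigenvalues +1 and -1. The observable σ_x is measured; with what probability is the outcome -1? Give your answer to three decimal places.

0.038

|-x⟩ = (|0⟩ - |1⟩)/√2, so ⟨-x|ψ⟩ = (1) / (√2·√13).
P = |1|² / 26 = 1/26.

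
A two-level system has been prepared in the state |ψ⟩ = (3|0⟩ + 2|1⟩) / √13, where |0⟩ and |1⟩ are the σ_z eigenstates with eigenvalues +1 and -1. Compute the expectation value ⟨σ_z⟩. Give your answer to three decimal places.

⟨σ_z⟩ = |a|² - |b|² divided by |a|²+|b|², with a, b the |0⟩, |1⟩ amplitudes.
= (9 - 4)/13 = 5/13.

0.385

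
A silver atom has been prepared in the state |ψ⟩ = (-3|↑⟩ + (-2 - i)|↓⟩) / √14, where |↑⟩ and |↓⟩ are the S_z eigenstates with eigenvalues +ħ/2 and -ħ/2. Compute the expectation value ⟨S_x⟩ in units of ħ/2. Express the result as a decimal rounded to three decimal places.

0.857

⟨σ_x⟩ = 2 Re(a* b)/(|a|²+|b|²) with a = -3, b = (-2 - i).
a* b = (6 + 3i), so ⟨σ_x⟩ = 12/14.
⟨S_x⟩ = (ħ/2)·⟨σ_x⟩.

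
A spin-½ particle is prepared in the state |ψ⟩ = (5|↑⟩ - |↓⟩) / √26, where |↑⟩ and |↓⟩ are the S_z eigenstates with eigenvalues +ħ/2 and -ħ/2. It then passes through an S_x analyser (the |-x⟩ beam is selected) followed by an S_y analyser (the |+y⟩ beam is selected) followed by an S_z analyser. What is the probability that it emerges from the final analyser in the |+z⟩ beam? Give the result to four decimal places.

0.1731

First analyser (S_x): P(|-x⟩) = |⟨-x|ψ⟩|² = 36/52.
After stage 1 the state is |-x⟩; P(|+y⟩) = |⟨+y|-x⟩|² = 1/2.
After stage 2 the state is |+y⟩; P(|+z⟩) = |⟨+z|+y⟩|² = 1/2.
Joint probability = 36/52 × 1/2 × 1/2 = 0.1731.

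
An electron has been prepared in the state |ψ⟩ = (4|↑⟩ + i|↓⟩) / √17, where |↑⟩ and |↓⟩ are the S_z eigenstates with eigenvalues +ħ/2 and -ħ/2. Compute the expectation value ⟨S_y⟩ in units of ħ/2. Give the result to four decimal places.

0.4706

⟨σ_y⟩ = 2 Im(a* b)/(|a|²+|b|²) with a = 4, b = i.
a* b = 4i, so ⟨σ_y⟩ = 8/17.
⟨S_y⟩ = (ħ/2)·⟨σ_y⟩.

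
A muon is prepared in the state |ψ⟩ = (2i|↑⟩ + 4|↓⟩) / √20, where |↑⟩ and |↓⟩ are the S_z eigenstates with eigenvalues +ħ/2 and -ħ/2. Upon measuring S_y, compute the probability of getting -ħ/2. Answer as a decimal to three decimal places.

0.900

|-y⟩ = (|↑⟩ - i|↓⟩)/√2, so ⟨-y|ψ⟩ = (6i) / (√2·√20).
P = |6i|² / 40 = 36/40.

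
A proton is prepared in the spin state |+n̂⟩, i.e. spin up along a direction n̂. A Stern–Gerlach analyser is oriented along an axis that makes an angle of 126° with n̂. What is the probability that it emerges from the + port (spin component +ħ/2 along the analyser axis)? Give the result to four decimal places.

0.2061

For spin-½, the probability of finding spin-up along an axis at angle θ to the initial spin direction is cos²(θ/2); spin-down is sin²(θ/2).
θ = 126°, so P = cos²(63°) ≈ 0.2061.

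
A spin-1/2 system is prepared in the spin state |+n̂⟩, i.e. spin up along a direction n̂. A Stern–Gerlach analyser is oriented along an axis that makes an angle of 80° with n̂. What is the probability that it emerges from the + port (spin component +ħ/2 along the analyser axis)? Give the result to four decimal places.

0.5868

For spin-½, the probability of finding spin-up along an axis at angle θ to the initial spin direction is cos²(θ/2); spin-down is sin²(θ/2).
θ = 80°, so P = cos²(40°) ≈ 0.5868.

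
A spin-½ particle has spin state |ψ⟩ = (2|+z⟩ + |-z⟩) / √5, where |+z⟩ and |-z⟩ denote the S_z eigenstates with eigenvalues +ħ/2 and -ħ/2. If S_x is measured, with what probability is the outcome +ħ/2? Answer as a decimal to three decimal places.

0.900

|+x⟩ = (|+z⟩ + |-z⟩)/√2, so ⟨+x|ψ⟩ = (3) / (√2·√5).
P = |3|² / 10 = 9/10.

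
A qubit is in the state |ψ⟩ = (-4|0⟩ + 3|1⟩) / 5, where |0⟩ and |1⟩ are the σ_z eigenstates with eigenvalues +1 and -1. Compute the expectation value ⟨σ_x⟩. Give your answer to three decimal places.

⟨σ_x⟩ = 2 Re(a* b)/(|a|²+|b|²) with a = -4, b = 3.
a* b = -12, so ⟨σ_x⟩ = -24/25.

-0.960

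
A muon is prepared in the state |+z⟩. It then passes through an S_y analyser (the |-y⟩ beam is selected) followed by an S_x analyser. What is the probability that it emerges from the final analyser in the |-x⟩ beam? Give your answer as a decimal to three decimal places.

0.250

First analyser (S_y): from |+z⟩, P(|-y⟩) = 1/2.
After stage 1 the state is |-y⟩; P(|-x⟩) = |⟨-x|-y⟩|² = 1/2.
Joint probability = 1/2 × 1/2 = 0.250.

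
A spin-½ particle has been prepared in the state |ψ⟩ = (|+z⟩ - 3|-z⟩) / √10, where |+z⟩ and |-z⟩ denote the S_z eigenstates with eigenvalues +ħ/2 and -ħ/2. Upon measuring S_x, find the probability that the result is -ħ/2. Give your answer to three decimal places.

|-x⟩ = (|+z⟩ - |-z⟩)/√2, so ⟨-x|ψ⟩ = (4) / (√2·√10).
P = |4|² / 20 = 16/20.

0.800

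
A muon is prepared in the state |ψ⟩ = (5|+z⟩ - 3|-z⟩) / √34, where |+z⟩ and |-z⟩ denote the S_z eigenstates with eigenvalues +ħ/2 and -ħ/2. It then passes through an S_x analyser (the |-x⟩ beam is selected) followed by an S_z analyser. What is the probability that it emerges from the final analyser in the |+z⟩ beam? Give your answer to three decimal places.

0.471

First analyser (S_x): P(|-x⟩) = |⟨-x|ψ⟩|² = 64/68.
After stage 1 the state is |-x⟩; P(|+z⟩) = |⟨+z|-x⟩|² = 1/2.
Joint probability = 64/68 × 1/2 = 0.471.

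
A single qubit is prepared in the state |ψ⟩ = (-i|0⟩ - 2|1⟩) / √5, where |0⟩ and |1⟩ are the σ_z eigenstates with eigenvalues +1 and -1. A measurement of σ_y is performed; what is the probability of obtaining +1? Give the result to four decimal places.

|+y⟩ = (|0⟩ + i|1⟩)/√2, so ⟨+y|ψ⟩ = (i) / (√2·√5).
P = |i|² / 10 = 1/10.

0.1000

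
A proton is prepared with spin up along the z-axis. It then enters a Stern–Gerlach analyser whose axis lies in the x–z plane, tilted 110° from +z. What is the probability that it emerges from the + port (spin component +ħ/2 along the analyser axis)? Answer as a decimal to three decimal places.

For spin-½, the probability of finding spin-up along an axis at angle θ to the initial spin direction is cos²(θ/2); spin-down is sin²(θ/2).
θ = 110°, so P = cos²(55°) ≈ 0.329.

0.329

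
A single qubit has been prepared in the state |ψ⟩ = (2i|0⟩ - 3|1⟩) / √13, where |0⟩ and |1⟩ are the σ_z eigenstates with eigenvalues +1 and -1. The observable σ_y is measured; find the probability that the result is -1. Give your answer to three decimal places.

0.038

|-y⟩ = (|0⟩ - i|1⟩)/√2, so ⟨-y|ψ⟩ = (-i) / (√2·√13).
P = |-i|² / 26 = 1/26.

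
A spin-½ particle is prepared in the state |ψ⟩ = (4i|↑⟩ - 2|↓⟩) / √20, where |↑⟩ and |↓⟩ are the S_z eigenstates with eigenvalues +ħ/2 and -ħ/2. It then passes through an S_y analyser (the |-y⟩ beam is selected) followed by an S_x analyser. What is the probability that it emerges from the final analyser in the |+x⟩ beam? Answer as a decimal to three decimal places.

0.050

First analyser (S_y): P(|-y⟩) = |⟨-y|ψ⟩|² = 4/40.
After stage 1 the state is |-y⟩; P(|+x⟩) = |⟨+x|-y⟩|² = 1/2.
Joint probability = 4/40 × 1/2 = 0.050.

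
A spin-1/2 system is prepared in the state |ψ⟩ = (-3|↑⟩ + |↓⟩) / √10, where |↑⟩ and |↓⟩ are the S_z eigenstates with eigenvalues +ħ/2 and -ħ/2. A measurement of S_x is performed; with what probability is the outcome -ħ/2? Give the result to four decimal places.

0.8000

|-x⟩ = (|↑⟩ - |↓⟩)/√2, so ⟨-x|ψ⟩ = (-4) / (√2·√10).
P = |-4|² / 20 = 16/20.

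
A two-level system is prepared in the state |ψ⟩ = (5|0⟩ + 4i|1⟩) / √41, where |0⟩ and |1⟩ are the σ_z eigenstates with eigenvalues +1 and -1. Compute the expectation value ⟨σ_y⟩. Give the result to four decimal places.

0.9756

⟨σ_y⟩ = 2 Im(a* b)/(|a|²+|b|²) with a = 5, b = 4i.
a* b = 20i, so ⟨σ_y⟩ = 40/41.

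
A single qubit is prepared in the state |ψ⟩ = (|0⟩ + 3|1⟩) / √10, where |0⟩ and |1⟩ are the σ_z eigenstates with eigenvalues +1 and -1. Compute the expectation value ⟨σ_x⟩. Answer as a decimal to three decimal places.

⟨σ_x⟩ = 2 Re(a* b)/(|a|²+|b|²) with a = 1, b = 3.
a* b = 3, so ⟨σ_x⟩ = 6/10.

0.600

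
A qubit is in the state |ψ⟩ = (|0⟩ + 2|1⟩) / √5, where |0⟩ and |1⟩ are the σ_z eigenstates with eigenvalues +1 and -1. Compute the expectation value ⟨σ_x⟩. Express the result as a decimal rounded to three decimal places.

0.800

⟨σ_x⟩ = 2 Re(a* b)/(|a|²+|b|²) with a = 1, b = 2.
a* b = 2, so ⟨σ_x⟩ = 4/5.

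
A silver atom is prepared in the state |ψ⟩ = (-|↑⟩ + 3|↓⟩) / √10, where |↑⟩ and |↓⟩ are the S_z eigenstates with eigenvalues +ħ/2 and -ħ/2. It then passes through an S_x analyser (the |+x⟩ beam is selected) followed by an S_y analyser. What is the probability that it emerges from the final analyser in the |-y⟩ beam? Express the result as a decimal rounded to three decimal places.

First analyser (S_x): P(|+x⟩) = |⟨+x|ψ⟩|² = 4/20.
After stage 1 the state is |+x⟩; P(|-y⟩) = |⟨-y|+x⟩|² = 1/2.
Joint probability = 4/20 × 1/2 = 0.100.

0.100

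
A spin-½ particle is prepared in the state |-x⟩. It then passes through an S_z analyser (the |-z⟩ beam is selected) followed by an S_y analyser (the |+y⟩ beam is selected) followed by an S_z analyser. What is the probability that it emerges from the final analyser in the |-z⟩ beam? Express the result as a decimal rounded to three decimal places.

0.125

First analyser (S_z): from |-x⟩, P(|-z⟩) = 1/2.
After stage 1 the state is |-z⟩; P(|+y⟩) = |⟨+y|-z⟩|² = 1/2.
After stage 2 the state is |+y⟩; P(|-z⟩) = |⟨-z|+y⟩|² = 1/2.
Joint probability = 1/2 × 1/2 × 1/2 = 0.125.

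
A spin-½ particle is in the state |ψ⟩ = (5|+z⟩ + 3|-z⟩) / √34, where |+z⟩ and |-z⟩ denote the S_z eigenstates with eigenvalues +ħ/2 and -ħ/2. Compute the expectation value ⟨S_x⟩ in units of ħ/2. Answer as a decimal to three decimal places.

⟨σ_x⟩ = 2 Re(a* b)/(|a|²+|b|²) with a = 5, b = 3.
a* b = 15, so ⟨σ_x⟩ = 30/34.
⟨S_x⟩ = (ħ/2)·⟨σ_x⟩.

0.882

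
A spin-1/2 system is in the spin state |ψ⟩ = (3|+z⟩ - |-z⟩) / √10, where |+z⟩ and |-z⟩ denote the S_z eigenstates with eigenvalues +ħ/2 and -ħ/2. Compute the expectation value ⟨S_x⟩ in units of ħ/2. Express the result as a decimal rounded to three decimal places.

-0.600

⟨σ_x⟩ = 2 Re(a* b)/(|a|²+|b|²) with a = 3, b = -1.
a* b = -3, so ⟨σ_x⟩ = -6/10.
⟨S_x⟩ = (ħ/2)·⟨σ_x⟩.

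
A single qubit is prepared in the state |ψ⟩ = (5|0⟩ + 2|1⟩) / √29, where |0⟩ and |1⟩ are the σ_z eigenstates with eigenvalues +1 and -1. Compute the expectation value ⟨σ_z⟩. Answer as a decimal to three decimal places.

0.724

⟨σ_z⟩ = |a|² - |b|² divided by |a|²+|b|², with a, b the |0⟩, |1⟩ amplitudes.
= (25 - 4)/29 = 21/29.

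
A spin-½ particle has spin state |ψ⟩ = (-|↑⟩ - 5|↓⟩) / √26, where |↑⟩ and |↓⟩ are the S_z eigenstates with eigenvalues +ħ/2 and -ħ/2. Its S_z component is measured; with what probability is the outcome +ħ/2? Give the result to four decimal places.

The +ħ/2 outcome corresponds to |↑⟩. Its amplitude in |ψ⟩ is -1/√26.
P = |-1|² / 26 = 1/26.

0.0385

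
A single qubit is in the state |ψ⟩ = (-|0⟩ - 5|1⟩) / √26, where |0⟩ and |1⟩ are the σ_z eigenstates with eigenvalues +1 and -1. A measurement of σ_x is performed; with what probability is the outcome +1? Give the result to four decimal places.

|+x⟩ = (|0⟩ + |1⟩)/√2, so ⟨+x|ψ⟩ = (-6) / (√2·√26).
P = |-6|² / 52 = 36/52.

0.6923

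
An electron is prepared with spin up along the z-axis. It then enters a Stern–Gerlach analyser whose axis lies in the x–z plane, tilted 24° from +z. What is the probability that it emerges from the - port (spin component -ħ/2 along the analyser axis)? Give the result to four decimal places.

0.0432

For spin-½, the probability of finding spin-up along an axis at angle θ to the initial spin direction is cos²(θ/2); spin-down is sin²(θ/2).
θ = 24°, so P = sin²(12°) ≈ 0.0432.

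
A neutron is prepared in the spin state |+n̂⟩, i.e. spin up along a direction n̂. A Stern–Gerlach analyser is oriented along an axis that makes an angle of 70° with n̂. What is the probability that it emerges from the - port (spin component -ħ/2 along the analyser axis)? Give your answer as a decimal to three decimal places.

For spin-½, the probability of finding spin-up along an axis at angle θ to the initial spin direction is cos²(θ/2); spin-down is sin²(θ/2).
θ = 70°, so P = sin²(35°) ≈ 0.329.

0.329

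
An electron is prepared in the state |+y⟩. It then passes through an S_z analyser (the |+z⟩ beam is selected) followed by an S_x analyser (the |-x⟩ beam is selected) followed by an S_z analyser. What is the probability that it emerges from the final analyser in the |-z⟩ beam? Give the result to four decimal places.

First analyser (S_z): from |+y⟩, P(|+z⟩) = 1/2.
After stage 1 the state is |+z⟩; P(|-x⟩) = |⟨-x|+z⟩|² = 1/2.
After stage 2 the state is |-x⟩; P(|-z⟩) = |⟨-z|-x⟩|² = 1/2.
Joint probability = 1/2 × 1/2 × 1/2 = 0.1250.

0.1250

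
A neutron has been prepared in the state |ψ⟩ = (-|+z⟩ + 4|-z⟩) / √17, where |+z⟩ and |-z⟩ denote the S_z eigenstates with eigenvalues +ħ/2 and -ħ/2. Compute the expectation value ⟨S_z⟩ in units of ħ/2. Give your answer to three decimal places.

⟨σ_z⟩ = |a|² - |b|² divided by |a|²+|b|², with a, b the |+z⟩, |-z⟩ amplitudes.
= (1 - 16)/17 = -15/17.
⟨S_z⟩ = (ħ/2)·⟨σ_z⟩.

-0.882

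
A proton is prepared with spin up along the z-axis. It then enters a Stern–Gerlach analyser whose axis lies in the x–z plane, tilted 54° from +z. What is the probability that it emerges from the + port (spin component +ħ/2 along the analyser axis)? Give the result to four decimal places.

0.7939

For spin-½, the probability of finding spin-up along an axis at angle θ to the initial spin direction is cos²(θ/2); spin-down is sin²(θ/2).
θ = 54°, so P = cos²(27°) ≈ 0.7939.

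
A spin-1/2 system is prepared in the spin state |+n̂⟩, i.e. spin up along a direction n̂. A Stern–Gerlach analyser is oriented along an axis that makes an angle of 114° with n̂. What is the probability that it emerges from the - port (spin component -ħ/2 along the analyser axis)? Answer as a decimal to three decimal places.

For spin-½, the probability of finding spin-up along an axis at angle θ to the initial spin direction is cos²(θ/2); spin-down is sin²(θ/2).
θ = 114°, so P = sin²(57°) ≈ 0.703.

0.703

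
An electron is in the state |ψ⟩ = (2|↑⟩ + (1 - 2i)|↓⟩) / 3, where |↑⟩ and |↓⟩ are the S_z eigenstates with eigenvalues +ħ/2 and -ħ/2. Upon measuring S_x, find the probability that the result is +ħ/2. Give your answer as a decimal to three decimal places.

|+x⟩ = (|↑⟩ + |↓⟩)/√2, so ⟨+x|ψ⟩ = (3 - 2i) / (√2·3).
P = |3 - 2i|² / 18 = 13/18.

0.722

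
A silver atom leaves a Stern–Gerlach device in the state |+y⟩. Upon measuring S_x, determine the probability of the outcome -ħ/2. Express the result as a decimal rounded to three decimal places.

In the S_z basis, |+y⟩ = (|+z⟩ + i|-z⟩)/√2 and |-x⟩ = (|+z⟩ - |-z⟩)/√2.
|⟨-x|+y⟩|² = 1/2.

0.500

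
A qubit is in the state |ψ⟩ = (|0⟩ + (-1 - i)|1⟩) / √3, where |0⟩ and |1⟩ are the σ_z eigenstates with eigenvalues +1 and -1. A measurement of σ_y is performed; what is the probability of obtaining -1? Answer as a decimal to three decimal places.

|-y⟩ = (|0⟩ - i|1⟩)/√2, so ⟨-y|ψ⟩ = (2 - i) / (√2·√3).
P = |2 - i|² / 6 = 5/6.

0.833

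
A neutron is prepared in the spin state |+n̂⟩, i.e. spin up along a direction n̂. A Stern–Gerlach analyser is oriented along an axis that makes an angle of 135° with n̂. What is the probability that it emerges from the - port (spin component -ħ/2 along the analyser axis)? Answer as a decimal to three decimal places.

0.854

For spin-½, the probability of finding spin-up along an axis at angle θ to the initial spin direction is cos²(θ/2); spin-down is sin²(θ/2).
θ = 135°, so P = sin²(67.5°) ≈ 0.854.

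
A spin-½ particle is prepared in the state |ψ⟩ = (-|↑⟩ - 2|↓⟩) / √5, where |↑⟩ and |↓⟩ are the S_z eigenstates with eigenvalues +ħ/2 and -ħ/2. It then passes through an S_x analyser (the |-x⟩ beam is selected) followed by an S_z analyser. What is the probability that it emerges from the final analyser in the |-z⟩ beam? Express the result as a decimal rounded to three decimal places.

First analyser (S_x): P(|-x⟩) = |⟨-x|ψ⟩|² = 1/10.
After stage 1 the state is |-x⟩; P(|-z⟩) = |⟨-z|-x⟩|² = 1/2.
Joint probability = 1/10 × 1/2 = 0.050.

0.050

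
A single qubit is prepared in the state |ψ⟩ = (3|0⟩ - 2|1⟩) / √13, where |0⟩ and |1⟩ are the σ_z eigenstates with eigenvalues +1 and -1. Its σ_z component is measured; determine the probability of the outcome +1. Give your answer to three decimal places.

The +1 outcome corresponds to |0⟩. Its amplitude in |ψ⟩ is 3/√13.
P = |3|² / 13 = 9/13.

0.692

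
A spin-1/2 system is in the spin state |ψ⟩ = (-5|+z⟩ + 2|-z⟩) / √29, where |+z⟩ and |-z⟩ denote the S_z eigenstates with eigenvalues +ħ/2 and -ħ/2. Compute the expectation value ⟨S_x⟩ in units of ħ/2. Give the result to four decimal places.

-0.6897

⟨σ_x⟩ = 2 Re(a* b)/(|a|²+|b|²) with a = -5, b = 2.
a* b = -10, so ⟨σ_x⟩ = -20/29.
⟨S_x⟩ = (ħ/2)·⟨σ_x⟩.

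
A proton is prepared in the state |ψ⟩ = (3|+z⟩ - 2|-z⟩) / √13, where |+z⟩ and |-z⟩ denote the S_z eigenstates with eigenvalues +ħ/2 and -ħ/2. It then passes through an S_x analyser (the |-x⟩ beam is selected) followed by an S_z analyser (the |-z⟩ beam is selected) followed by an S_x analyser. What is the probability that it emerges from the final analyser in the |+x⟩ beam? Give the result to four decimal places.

First analyser (S_x): P(|-x⟩) = |⟨-x|ψ⟩|² = 25/26.
After stage 1 the state is |-x⟩; P(|-z⟩) = |⟨-z|-x⟩|² = 1/2.
After stage 2 the state is |-z⟩; P(|+x⟩) = |⟨+x|-z⟩|² = 1/2.
Joint probability = 25/26 × 1/2 × 1/2 = 0.2404.

0.2404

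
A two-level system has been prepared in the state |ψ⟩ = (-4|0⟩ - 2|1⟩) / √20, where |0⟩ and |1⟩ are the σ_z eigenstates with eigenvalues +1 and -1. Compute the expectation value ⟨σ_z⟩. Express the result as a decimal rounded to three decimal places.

0.600

⟨σ_z⟩ = |a|² - |b|² divided by |a|²+|b|², with a, b the |0⟩, |1⟩ amplitudes.
= (16 - 4)/20 = 12/20.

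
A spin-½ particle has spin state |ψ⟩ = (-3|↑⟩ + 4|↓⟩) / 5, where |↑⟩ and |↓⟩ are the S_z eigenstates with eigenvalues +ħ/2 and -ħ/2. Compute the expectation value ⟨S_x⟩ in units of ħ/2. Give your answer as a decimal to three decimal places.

-0.960

⟨σ_x⟩ = 2 Re(a* b)/(|a|²+|b|²) with a = -3, b = 4.
a* b = -12, so ⟨σ_x⟩ = -24/25.
⟨S_x⟩ = (ħ/2)·⟨σ_x⟩.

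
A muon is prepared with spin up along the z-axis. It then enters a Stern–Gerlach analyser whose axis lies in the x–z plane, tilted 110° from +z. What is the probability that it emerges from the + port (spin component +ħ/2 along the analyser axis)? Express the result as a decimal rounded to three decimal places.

For spin-½, the probability of finding spin-up along an axis at angle θ to the initial spin direction is cos²(θ/2); spin-down is sin²(θ/2).
θ = 110°, so P = cos²(55°) ≈ 0.329.

0.329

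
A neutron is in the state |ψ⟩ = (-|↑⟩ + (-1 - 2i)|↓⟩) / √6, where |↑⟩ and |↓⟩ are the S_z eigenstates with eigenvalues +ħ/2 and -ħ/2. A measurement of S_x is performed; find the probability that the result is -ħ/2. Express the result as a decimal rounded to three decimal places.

|-x⟩ = (|↑⟩ - |↓⟩)/√2, so ⟨-x|ψ⟩ = (2i) / (√2·√6).
P = |2i|² / 12 = 4/12.

0.333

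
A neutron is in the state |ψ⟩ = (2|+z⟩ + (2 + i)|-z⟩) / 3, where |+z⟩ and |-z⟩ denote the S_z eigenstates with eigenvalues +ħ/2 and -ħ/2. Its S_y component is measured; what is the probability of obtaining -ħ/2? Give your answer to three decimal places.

0.278

|-y⟩ = (|+z⟩ - i|-z⟩)/√2, so ⟨-y|ψ⟩ = (1 + 2i) / (√2·3).
P = |1 + 2i|² / 18 = 5/18.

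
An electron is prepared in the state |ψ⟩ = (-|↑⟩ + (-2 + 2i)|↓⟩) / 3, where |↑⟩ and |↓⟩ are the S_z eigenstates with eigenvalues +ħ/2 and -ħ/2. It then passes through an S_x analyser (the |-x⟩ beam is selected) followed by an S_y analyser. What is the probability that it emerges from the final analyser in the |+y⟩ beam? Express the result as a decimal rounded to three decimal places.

0.139

First analyser (S_x): P(|-x⟩) = |⟨-x|ψ⟩|² = 5/18.
After stage 1 the state is |-x⟩; P(|+y⟩) = |⟨+y|-x⟩|² = 1/2.
Joint probability = 5/18 × 1/2 = 0.139.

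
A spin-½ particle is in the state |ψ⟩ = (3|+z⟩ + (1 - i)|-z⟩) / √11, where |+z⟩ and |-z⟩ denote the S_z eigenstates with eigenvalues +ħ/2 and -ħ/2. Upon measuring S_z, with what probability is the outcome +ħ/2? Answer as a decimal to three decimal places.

The +ħ/2 outcome corresponds to |+z⟩. Its amplitude in |ψ⟩ is 3/√11.
P = |3|² / 11 = 9/11.

0.818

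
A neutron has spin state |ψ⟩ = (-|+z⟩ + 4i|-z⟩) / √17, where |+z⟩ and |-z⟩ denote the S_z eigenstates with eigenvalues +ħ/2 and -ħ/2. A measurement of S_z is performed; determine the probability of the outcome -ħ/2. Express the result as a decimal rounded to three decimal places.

0.941

The -ħ/2 outcome corresponds to |-z⟩. Its amplitude in |ψ⟩ is 4i/√17.
P = |4i|² / 17 = 16/17.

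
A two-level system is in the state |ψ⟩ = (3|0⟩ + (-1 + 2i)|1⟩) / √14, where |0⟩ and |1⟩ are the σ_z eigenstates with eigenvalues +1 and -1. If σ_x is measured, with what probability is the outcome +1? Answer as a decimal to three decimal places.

|+x⟩ = (|0⟩ + |1⟩)/√2, so ⟨+x|ψ⟩ = (2 + 2i) / (√2·√14).
P = |2 + 2i|² / 28 = 8/28.

0.286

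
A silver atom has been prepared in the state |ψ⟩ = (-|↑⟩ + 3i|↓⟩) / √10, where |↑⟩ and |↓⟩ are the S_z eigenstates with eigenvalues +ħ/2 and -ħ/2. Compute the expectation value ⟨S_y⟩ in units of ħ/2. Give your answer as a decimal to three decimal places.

⟨σ_y⟩ = 2 Im(a* b)/(|a|²+|b|²) with a = -1, b = 3i.
a* b = -3i, so ⟨σ_y⟩ = -6/10.
⟨S_y⟩ = (ħ/2)·⟨σ_y⟩.

-0.600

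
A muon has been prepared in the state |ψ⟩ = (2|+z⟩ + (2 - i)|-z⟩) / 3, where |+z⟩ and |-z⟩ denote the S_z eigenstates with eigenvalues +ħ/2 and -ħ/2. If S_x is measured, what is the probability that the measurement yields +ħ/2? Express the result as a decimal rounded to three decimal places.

0.944

|+x⟩ = (|+z⟩ + |-z⟩)/√2, so ⟨+x|ψ⟩ = (4 - i) / (√2·3).
P = |4 - i|² / 18 = 17/18.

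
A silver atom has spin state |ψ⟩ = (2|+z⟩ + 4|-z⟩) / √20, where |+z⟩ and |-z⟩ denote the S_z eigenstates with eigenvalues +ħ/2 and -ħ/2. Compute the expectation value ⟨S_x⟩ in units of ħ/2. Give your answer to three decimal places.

⟨σ_x⟩ = 2 Re(a* b)/(|a|²+|b|²) with a = 2, b = 4.
a* b = 8, so ⟨σ_x⟩ = 16/20.
⟨S_x⟩ = (ħ/2)·⟨σ_x⟩.

0.800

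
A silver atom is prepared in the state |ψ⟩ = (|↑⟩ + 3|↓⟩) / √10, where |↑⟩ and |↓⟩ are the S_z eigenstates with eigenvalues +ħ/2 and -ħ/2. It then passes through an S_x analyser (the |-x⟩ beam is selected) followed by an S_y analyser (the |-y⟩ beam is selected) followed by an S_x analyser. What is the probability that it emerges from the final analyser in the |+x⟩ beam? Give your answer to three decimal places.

First analyser (S_x): P(|-x⟩) = |⟨-x|ψ⟩|² = 4/20.
After stage 1 the state is |-x⟩; P(|-y⟩) = |⟨-y|-x⟩|² = 1/2.
After stage 2 the state is |-y⟩; P(|+x⟩) = |⟨+x|-y⟩|² = 1/2.
Joint probability = 4/20 × 1/2 × 1/2 = 0.050.

0.050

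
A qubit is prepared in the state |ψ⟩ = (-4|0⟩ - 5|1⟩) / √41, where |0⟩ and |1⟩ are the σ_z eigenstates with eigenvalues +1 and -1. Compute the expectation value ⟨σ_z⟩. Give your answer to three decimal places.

⟨σ_z⟩ = |a|² - |b|² divided by |a|²+|b|², with a, b the |0⟩, |1⟩ amplitudes.
= (16 - 25)/41 = -9/41.

-0.220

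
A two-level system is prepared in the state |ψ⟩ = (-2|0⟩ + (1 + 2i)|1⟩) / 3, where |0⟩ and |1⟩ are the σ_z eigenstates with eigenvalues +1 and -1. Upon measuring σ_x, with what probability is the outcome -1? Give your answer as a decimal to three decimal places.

0.722

|-x⟩ = (|0⟩ - |1⟩)/√2, so ⟨-x|ψ⟩ = (-3 - 2i) / (√2·3).
P = |-3 - 2i|² / 18 = 13/18.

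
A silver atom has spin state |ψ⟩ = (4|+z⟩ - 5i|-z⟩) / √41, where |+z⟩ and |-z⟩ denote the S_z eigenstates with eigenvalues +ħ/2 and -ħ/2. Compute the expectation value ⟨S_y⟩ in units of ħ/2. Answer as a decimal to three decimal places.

-0.976

⟨σ_y⟩ = 2 Im(a* b)/(|a|²+|b|²) with a = 4, b = -5i.
a* b = -20i, so ⟨σ_y⟩ = -40/41.
⟨S_y⟩ = (ħ/2)·⟨σ_y⟩.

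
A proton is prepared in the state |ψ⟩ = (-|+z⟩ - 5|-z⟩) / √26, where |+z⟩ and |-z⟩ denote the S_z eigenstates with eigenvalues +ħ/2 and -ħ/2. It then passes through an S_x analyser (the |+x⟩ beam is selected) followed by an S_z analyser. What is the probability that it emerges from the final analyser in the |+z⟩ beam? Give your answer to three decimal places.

First analyser (S_x): P(|+x⟩) = |⟨+x|ψ⟩|² = 36/52.
After stage 1 the state is |+x⟩; P(|+z⟩) = |⟨+z|+x⟩|² = 1/2.
Joint probability = 36/52 × 1/2 = 0.346.

0.346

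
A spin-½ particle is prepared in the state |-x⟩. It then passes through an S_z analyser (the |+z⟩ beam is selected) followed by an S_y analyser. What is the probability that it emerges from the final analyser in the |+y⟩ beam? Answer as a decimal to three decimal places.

First analyser (S_z): from |-x⟩, P(|+z⟩) = 1/2.
After stage 1 the state is |+z⟩; P(|+y⟩) = |⟨+y|+z⟩|² = 1/2.
Joint probability = 1/2 × 1/2 = 0.250.

0.250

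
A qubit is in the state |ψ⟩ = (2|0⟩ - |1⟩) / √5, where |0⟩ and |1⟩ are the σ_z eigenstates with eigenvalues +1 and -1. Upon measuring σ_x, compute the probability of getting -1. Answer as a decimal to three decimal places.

0.900

|-x⟩ = (|0⟩ - |1⟩)/√2, so ⟨-x|ψ⟩ = (3) / (√2·√5).
P = |3|² / 10 = 9/10.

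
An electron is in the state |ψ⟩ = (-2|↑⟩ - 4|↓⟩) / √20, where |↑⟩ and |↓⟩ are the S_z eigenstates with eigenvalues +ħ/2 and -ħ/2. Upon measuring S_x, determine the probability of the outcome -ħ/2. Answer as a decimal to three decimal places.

|-x⟩ = (|↑⟩ - |↓⟩)/√2, so ⟨-x|ψ⟩ = (2) / (√2·√20).
P = |2|² / 40 = 4/40.

0.100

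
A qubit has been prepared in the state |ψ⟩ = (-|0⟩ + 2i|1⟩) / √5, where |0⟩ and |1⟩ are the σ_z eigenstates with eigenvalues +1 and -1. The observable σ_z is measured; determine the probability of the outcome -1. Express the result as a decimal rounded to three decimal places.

0.800

The -1 outcome corresponds to |1⟩. Its amplitude in |ψ⟩ is 2i/√5.
P = |2i|² / 5 = 4/5.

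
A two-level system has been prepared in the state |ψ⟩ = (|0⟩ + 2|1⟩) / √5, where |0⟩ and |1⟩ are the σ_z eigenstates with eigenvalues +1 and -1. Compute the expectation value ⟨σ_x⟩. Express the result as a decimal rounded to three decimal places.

0.800

⟨σ_x⟩ = 2 Re(a* b)/(|a|²+|b|²) with a = 1, b = 2.
a* b = 2, so ⟨σ_x⟩ = 4/5.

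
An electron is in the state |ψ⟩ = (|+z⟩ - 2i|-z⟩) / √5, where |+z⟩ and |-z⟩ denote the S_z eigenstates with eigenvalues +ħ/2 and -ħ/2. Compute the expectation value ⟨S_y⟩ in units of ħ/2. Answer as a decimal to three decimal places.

⟨σ_y⟩ = 2 Im(a* b)/(|a|²+|b|²) with a = 1, b = -2i.
a* b = -2i, so ⟨σ_y⟩ = -4/5.
⟨S_y⟩ = (ħ/2)·⟨σ_y⟩.

-0.800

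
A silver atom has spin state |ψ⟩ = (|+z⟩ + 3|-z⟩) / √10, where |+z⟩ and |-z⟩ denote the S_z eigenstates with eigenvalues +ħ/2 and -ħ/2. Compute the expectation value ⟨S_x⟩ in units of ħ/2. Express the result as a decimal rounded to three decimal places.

0.600

⟨σ_x⟩ = 2 Re(a* b)/(|a|²+|b|²) with a = 1, b = 3.
a* b = 3, so ⟨σ_x⟩ = 6/10.
⟨S_x⟩ = (ħ/2)·⟨σ_x⟩.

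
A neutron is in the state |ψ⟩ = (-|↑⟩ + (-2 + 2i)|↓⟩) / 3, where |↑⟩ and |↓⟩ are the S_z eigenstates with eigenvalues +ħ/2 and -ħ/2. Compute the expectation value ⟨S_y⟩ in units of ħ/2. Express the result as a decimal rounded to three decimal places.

⟨σ_y⟩ = 2 Im(a* b)/(|a|²+|b|²) with a = -1, b = (-2 + 2i).
a* b = (2 - 2i), so ⟨σ_y⟩ = -4/9.
⟨S_y⟩ = (ħ/2)·⟨σ_y⟩.

-0.444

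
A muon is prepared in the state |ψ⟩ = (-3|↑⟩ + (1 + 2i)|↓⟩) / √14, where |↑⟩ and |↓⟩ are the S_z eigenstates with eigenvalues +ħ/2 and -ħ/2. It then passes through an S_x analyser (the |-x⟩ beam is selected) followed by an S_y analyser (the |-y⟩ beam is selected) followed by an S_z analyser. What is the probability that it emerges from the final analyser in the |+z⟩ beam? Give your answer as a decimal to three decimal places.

First analyser (S_x): P(|-x⟩) = |⟨-x|ψ⟩|² = 20/28.
After stage 1 the state is |-x⟩; P(|-y⟩) = |⟨-y|-x⟩|² = 1/2.
After stage 2 the state is |-y⟩; P(|+z⟩) = |⟨+z|-y⟩|² = 1/2.
Joint probability = 20/28 × 1/2 × 1/2 = 0.179.

0.179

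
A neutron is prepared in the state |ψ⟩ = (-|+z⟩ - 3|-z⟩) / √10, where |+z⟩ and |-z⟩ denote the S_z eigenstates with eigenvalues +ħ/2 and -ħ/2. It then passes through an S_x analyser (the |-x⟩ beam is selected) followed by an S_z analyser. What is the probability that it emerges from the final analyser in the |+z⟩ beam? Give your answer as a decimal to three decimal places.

0.100

First analyser (S_x): P(|-x⟩) = |⟨-x|ψ⟩|² = 4/20.
After stage 1 the state is |-x⟩; P(|+z⟩) = |⟨+z|-x⟩|² = 1/2.
Joint probability = 4/20 × 1/2 = 0.100.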